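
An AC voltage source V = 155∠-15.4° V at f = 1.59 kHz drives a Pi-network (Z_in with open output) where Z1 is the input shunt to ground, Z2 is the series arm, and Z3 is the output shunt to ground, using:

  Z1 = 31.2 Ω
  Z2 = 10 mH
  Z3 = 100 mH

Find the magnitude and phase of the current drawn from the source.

Step 1 — Angular frequency: ω = 2π·f = 2π·1590 = 9990 rad/s.
Step 2 — Component impedances:
  Z1: Z = R = 31.2 Ω
  Z2: Z = jωL = j·9990·0.01 = 0 + j99.9 Ω
  Z3: Z = jωL = j·9990·0.1 = 0 + j999 Ω
Step 3 — With open output, the series arm Z2 and the output shunt Z3 appear in series to ground: Z2 + Z3 = 0 + j1099 Ω.
Step 4 — Parallel with input shunt Z1: Z_in = Z1 || (Z2 + Z3) = 31.17 + j0.8851 Ω = 31.19∠1.6° Ω.
Step 5 — Source phasor: V = 155∠-15.4° V = 149.4 - j41.16 V.
Step 6 — Ohm's law: I = V / Z_total = (149.4 - j41.16) / (31.17 + j0.8851) = 4.752 - j1.455 A.
Step 7 — Convert to polar: |I| = 4.97 A, ∠I = -17.0°.

I = 4.97∠-17.0° A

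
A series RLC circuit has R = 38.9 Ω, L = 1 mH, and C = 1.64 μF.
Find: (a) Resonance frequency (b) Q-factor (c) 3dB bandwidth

Step 1 — Resonance condition Im(Z)=0 gives ω₀ = 1/√(LC).
Step 2 — ω₀ = 1/√(0.001·1.64e-06) = 2.469e+04 rad/s.
Step 3 — f₀ = ω₀/(2π) = 3930 Hz.
Step 4 — Series Q: Q = ω₀L/R = 2.469e+04·0.001/38.9 = 0.6348.
Step 5 — 3dB bandwidth: Δω = ω₀/Q = 3.89e+04 rad/s; BW = Δω/(2π) = 6191 Hz.

(a) f₀ = 3930 Hz  (b) Q = 0.6348  (c) BW = 6191 Hz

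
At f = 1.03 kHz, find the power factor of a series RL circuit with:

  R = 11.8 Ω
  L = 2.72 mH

Step 1 — Angular frequency: ω = 2π·f = 2π·1030 = 6472 rad/s.
Step 2 — Component impedances:
  R: Z = R = 11.8 Ω
  L: Z = jωL = j·6472·0.00272 = 0 + j17.6 Ω
Step 3 — Series combination: Z_total = R + L = 11.8 + j17.6 Ω = 21.19∠56.2° Ω.
Step 4 — Power factor: PF = cos(φ) = Re(Z)/|Z| = 11.8/21.192 = 0.5568.
Step 5 — Type: Im(Z) = 17.6 ⇒ lagging (phase φ = 56.2°).

PF = 0.5568 (lagging, φ = 56.2°)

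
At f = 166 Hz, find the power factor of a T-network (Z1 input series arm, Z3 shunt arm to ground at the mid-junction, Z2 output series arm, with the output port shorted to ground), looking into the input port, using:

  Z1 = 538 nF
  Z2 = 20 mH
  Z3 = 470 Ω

Step 1 — Angular frequency: ω = 2π·f = 2π·166 = 1043 rad/s.
Step 2 — Component impedances:
  Z1: Z = 1/(jωC) = -j/(ω·C) = 0 - j1782 Ω
  Z2: Z = jωL = j·1043·0.02 = 0 + j20.86 Ω
  Z3: Z = R = 470 Ω
Step 3 — With the output port shorted to ground, the output series arm Z2 runs from the junction to ground; the shunt arm Z3 also runs from the junction to ground. They appear in parallel: Z3 || Z2 = 0.924 + j20.82 Ω.
Step 4 — Series with input arm Z1: Z_in = Z1 + (Z3 || Z2) = 0.924 - j1761 Ω = 1761∠-90.0° Ω.
Step 5 — Power factor: PF = cos(φ) = Re(Z)/|Z| = 0.92402/1761.3 = 0.0005246.
Step 6 — Type: Im(Z) = -1761 ⇒ leading (phase φ = -90.0°).

PF = 0.0005246 (leading, φ = -90.0°)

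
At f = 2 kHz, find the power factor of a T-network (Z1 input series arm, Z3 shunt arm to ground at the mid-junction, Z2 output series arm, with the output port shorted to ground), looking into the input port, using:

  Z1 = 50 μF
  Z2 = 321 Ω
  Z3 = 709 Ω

Step 1 — Angular frequency: ω = 2π·f = 2π·2000 = 1.257e+04 rad/s.
Step 2 — Component impedances:
  Z1: Z = 1/(jωC) = -j/(ω·C) = 0 - j1.592 Ω
  Z2: Z = R = 321 Ω
  Z3: Z = R = 709 Ω
Step 3 — With the output port shorted to ground, the output series arm Z2 runs from the junction to ground; the shunt arm Z3 also runs from the junction to ground. They appear in parallel: Z3 || Z2 = 221 Ω.
Step 4 — Series with input arm Z1: Z_in = Z1 + (Z3 || Z2) = 221 - j1.592 Ω = 221∠-0.4° Ω.
Step 5 — Power factor: PF = cos(φ) = Re(Z)/|Z| = 221/221 = 1.
Step 6 — Type: Im(Z) = -1.592 ⇒ leading (phase φ = -0.4°).

PF = 1 (leading, φ = -0.4°)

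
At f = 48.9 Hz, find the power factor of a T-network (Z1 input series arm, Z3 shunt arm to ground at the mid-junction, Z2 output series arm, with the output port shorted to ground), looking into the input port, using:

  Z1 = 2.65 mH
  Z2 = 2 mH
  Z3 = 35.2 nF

Step 1 — Angular frequency: ω = 2π·f = 2π·48.9 = 307.2 rad/s.
Step 2 — Component impedances:
  Z1: Z = jωL = j·307.2·0.00265 = 0 + j0.8142 Ω
  Z2: Z = jωL = j·307.2·0.002 = 0 + j0.6145 Ω
  Z3: Z = 1/(jωC) = -j/(ω·C) = 0 - j9.246e+04 Ω
Step 3 — With the output port shorted to ground, the output series arm Z2 runs from the junction to ground; the shunt arm Z3 also runs from the junction to ground. They appear in parallel: Z3 || Z2 = 0 + j0.6145 Ω.
Step 4 — Series with input arm Z1: Z_in = Z1 + (Z3 || Z2) = 0 + j1.429 Ω = 1.429∠90.0° Ω.
Step 5 — Power factor: PF = cos(φ) = Re(Z)/|Z| = 0/1.429 = 0.
Step 6 — Type: Im(Z) = 1.429 ⇒ lagging (phase φ = 90.0°).

PF = 0 (lagging, φ = 90.0°)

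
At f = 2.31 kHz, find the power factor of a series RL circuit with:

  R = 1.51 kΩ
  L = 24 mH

Step 1 — Angular frequency: ω = 2π·f = 2π·2310 = 1.451e+04 rad/s.
Step 2 — Component impedances:
  R: Z = R = 1510 Ω
  L: Z = jωL = j·1.451e+04·0.024 = 0 + j348.3 Ω
Step 3 — Series combination: Z_total = R + L = 1510 + j348.3 Ω = 1550∠13.0° Ω.
Step 4 — Power factor: PF = cos(φ) = Re(Z)/|Z| = 1510/1549.7 = 0.9744.
Step 5 — Type: Im(Z) = 348.3 ⇒ lagging (phase φ = 13.0°).

PF = 0.9744 (lagging, φ = 13.0°)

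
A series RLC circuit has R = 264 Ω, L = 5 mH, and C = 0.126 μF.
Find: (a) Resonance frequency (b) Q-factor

Step 1 — Resonance condition Im(Z)=0 gives ω₀ = 1/√(LC).
Step 2 — ω₀ = 1/√(0.005·1.26e-07) = 3.984e+04 rad/s.
Step 3 — f₀ = ω₀/(2π) = 6341 Hz.
Step 4 — Series Q: Q = ω₀L/R = 3.984e+04·0.005/264 = 0.7546.

(a) f₀ = 6341 Hz  (b) Q = 0.7546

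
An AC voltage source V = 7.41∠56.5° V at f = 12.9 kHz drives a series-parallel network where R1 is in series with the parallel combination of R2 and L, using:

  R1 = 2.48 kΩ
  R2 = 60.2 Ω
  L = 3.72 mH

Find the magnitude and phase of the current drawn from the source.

Step 1 — Angular frequency: ω = 2π·f = 2π·1.29e+04 = 8.105e+04 rad/s.
Step 2 — Component impedances:
  R1: Z = R = 2480 Ω
  R2: Z = R = 60.2 Ω
  L: Z = jωL = j·8.105e+04·0.00372 = 0 + j301.5 Ω
Step 3 — Parallel branch: R2 || L = 1/(1/R2 + 1/L) = 57.89 + j11.56 Ω.
Step 4 — Series with R1: Z_total = R1 + (R2 || L) = 2538 + j11.56 Ω = 2538∠0.3° Ω.
Step 5 — Source phasor: V = 7.41∠56.5° V = 4.09 + j6.179 V.
Step 6 — Ohm's law: I = V / Z_total = (4.09 + j6.179) / (2538 + j11.56) = 0.001623 + j0.002427 A.
Step 7 — Convert to polar: |I| = 0.00292 A, ∠I = 56.2°.

I = 0.00292∠56.2° A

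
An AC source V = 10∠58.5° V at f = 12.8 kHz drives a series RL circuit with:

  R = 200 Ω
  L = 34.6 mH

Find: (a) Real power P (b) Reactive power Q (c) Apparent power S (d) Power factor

Step 1 — Angular frequency: ω = 2π·f = 2π·1.28e+04 = 8.042e+04 rad/s.
Step 2 — Component impedances:
  R: Z = R = 200 Ω
  L: Z = jωL = j·8.042e+04·0.0346 = 0 + j2783 Ω
Step 3 — Series combination: Z_total = R + L = 200 + j2783 Ω = 2790∠85.9° Ω.
Step 4 — Source phasor: V = 10∠58.5° V = 5.225 + j8.526 V.
Step 5 — Current: I = V / Z = 0.003183 - j0.001649 A = 0.003584∠-27.4° A.
Step 6 — Complex power: S = V·I* = 0.00257 + j0.03575 VA.
Step 7 — Real power: P = Re(S) = 0.00257 W.
Step 8 — Reactive power: Q = Im(S) = 0.03575 VAR.
Step 9 — Apparent power: |S| = 0.03584 VA.
Step 10 — Power factor: PF = P/|S| = 0.07169 (lagging).

(a) P = 0.00257 W  (b) Q = 0.03575 VAR  (c) S = 0.03584 VA  (d) PF = 0.07169 (lagging)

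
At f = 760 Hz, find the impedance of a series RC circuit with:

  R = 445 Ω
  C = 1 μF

Step 1 — Angular frequency: ω = 2π·f = 2π·760 = 4775 rad/s.
Step 2 — Component impedances:
  R: Z = R = 445 Ω
  C: Z = 1/(jωC) = -j/(ω·C) = 0 - j209.4 Ω
Step 3 — Series combination: Z_total = R + C = 445 - j209.4 Ω = 491.8∠-25.2° Ω.

Z = 445 - j209.4 Ω = 491.8∠-25.2° Ω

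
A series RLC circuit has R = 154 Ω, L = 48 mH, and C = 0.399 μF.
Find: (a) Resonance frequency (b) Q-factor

Step 1 — Resonance condition Im(Z)=0 gives ω₀ = 1/√(LC).
Step 2 — ω₀ = 1/√(0.048·3.99e-07) = 7226 rad/s.
Step 3 — f₀ = ω₀/(2π) = 1150 Hz.
Step 4 — Series Q: Q = ω₀L/R = 7226·0.048/154 = 2.252.

(a) f₀ = 1150 Hz  (b) Q = 2.252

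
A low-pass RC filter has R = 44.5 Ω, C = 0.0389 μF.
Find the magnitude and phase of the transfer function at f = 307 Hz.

Step 1 — Angular frequency: ω = 2π·307 = 1929 rad/s.
Step 2 — Transfer function: H(jω) = 1/(1 + jωRC).
Step 3 — Denominator: 1 + jωRC = 1 + j·1929·44.5·3.89e-08 = 1 + j0.003339.
Step 4 — H = 1 - j0.003339.
Step 5 — Magnitude: |H| = 1 (-0.0 dB); phase: φ = -0.2°.

|H| = 1 (-0.0 dB), φ = -0.2°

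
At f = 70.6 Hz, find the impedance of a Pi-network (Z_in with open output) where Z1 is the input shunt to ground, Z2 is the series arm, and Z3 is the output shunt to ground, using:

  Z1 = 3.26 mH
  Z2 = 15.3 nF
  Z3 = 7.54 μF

Step 1 — Angular frequency: ω = 2π·f = 2π·70.6 = 443.6 rad/s.
Step 2 — Component impedances:
  Z1: Z = jωL = j·443.6·0.00326 = 0 + j1.446 Ω
  Z2: Z = 1/(jωC) = -j/(ω·C) = 0 - j1.473e+05 Ω
  Z3: Z = 1/(jωC) = -j/(ω·C) = 0 - j299 Ω
Step 3 — With open output, the series arm Z2 and the output shunt Z3 appear in series to ground: Z2 + Z3 = 0 - j1.476e+05 Ω.
Step 4 — Parallel with input shunt Z1: Z_in = Z1 || (Z2 + Z3) = 0 + j1.446 Ω = 1.446∠90.0° Ω.

Z = 0 + j1.446 Ω = 1.446∠90.0° Ω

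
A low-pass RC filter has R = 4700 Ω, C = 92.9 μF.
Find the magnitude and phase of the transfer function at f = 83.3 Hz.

Step 1 — Angular frequency: ω = 2π·83.3 = 523.4 rad/s.
Step 2 — Transfer function: H(jω) = 1/(1 + jωRC).
Step 3 — Denominator: 1 + jωRC = 1 + j·523.4·4700·9.29e-05 = 1 + j228.5.
Step 4 — H = 1.915e-05 - j0.004376.
Step 5 — Magnitude: |H| = 0.004376 (-47.2 dB); phase: φ = -89.7°.

|H| = 0.004376 (-47.2 dB), φ = -89.7°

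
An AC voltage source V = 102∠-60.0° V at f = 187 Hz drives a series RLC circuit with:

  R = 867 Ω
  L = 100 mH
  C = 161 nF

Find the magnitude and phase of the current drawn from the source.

Step 1 — Angular frequency: ω = 2π·f = 2π·187 = 1175 rad/s.
Step 2 — Component impedances:
  R: Z = R = 867 Ω
  L: Z = jωL = j·1175·0.1 = 0 + j117.5 Ω
  C: Z = 1/(jωC) = -j/(ω·C) = 0 - j5286 Ω
Step 3 — Series combination: Z_total = R + L + C = 867 - j5169 Ω = 5241∠-80.5° Ω.
Step 4 — Source phasor: V = 102∠-60.0° V = 51 - j88.33 V.
Step 5 — Ohm's law: I = V / Z_total = (51 - j88.33) / (867 - j5169) = 0.01823 + j0.006809 A.
Step 6 — Convert to polar: |I| = 0.01946 A, ∠I = 20.5°.

I = 0.01946∠20.5° A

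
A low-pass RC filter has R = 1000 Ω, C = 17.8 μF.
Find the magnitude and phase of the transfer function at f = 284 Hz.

Step 1 — Angular frequency: ω = 2π·284 = 1784 rad/s.
Step 2 — Transfer function: H(jω) = 1/(1 + jωRC).
Step 3 — Denominator: 1 + jωRC = 1 + j·1784·1000·1.78e-05 = 1 + j31.76.
Step 4 — H = 0.0009902 - j0.03145.
Step 5 — Magnitude: |H| = 0.03147 (-30.0 dB); phase: φ = -88.2°.

|H| = 0.03147 (-30.0 dB), φ = -88.2°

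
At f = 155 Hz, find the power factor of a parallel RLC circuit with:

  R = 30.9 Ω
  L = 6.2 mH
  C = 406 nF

Step 1 — Angular frequency: ω = 2π·f = 2π·155 = 973.9 rad/s.
Step 2 — Component impedances:
  R: Z = R = 30.9 Ω
  L: Z = jωL = j·973.9·0.0062 = 0 + j6.038 Ω
  C: Z = 1/(jωC) = -j/(ω·C) = 0 - j2529 Ω
Step 3 — Parallel combination: 1/Z_total = 1/R + 1/L + 1/C; Z_total = 1.142 + j5.829 Ω = 5.94∠78.9° Ω.
Step 4 — Power factor: PF = cos(φ) = Re(Z)/|Z| = 1.1418/5.9397 = 0.1922.
Step 5 — Type: Im(Z) = 5.829 ⇒ lagging (phase φ = 78.9°).

PF = 0.1922 (lagging, φ = 78.9°)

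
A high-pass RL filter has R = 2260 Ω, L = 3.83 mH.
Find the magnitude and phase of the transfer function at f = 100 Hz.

Step 1 — Angular frequency: ω = 2π·100 = 628.3 rad/s.
Step 2 — Transfer function: H(jω) = jωL/(R + jωL).
Step 3 — Numerator jωL = j·2.406; denominator R + jωL = 2260 + j2.406.
Step 4 — H = 1.134e-06 + j0.001065.
Step 5 — Magnitude: |H| = 0.001065 (-59.5 dB); phase: φ = 89.9°.

|H| = 0.001065 (-59.5 dB), φ = 89.9°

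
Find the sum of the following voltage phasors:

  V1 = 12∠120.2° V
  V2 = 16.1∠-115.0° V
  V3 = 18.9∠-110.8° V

Step 1 — Convert each phasor to rectangular form:
  V1 = 12·(cos(120.2°) + j·sin(120.2°)) = -6.036 + j10.37 V
  V2 = 16.1·(cos(-115.0°) + j·sin(-115.0°)) = -6.804 - j14.59 V
  V3 = 18.9·(cos(-110.8°) + j·sin(-110.8°)) = -6.712 - j17.67 V
Step 2 — Sum components: V_total = -19.55 - j21.89 V.
Step 3 — Convert to polar: |V_total| = 29.35 V, ∠V_total = -131.8°.

V_total = 29.35∠-131.8° V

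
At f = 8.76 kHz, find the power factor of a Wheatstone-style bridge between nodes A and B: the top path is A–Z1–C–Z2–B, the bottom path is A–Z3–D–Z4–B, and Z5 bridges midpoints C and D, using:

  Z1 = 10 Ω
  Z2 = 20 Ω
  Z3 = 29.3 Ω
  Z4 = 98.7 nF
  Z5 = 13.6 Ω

Step 1 — Angular frequency: ω = 2π·f = 2π·8760 = 5.504e+04 rad/s.
Step 2 — Component impedances:
  Z1: Z = R = 10 Ω
  Z2: Z = R = 20 Ω
  Z3: Z = R = 29.3 Ω
  Z4: Z = 1/(jωC) = -j/(ω·C) = 0 - j184.1 Ω
  Z5: Z = R = 13.6 Ω
Step 3 — Bridge requires nodal analysis (the Z5 bridge couples midpoints C and D, so the two paths cannot be reduced to a simple series/parallel combination). Setting node B to ground and injecting 1 A at node A, the 3-node admittance system at A, C, D solves to V_A = Z_AB = 27.67 - j2.695 Ω = 27.8∠-5.6° Ω.
Step 4 — Power factor: PF = cos(φ) = Re(Z)/|Z| = 27.67/27.8 = 0.9953.
Step 5 — Type: Im(Z) = -2.695 ⇒ leading (phase φ = -5.6°).

PF = 0.9953 (leading, φ = -5.6°)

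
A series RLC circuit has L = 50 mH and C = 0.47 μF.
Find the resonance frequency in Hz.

Step 1 — Resonance condition Im(Z)=0 gives ω₀ = 1/√(LC).
Step 2 — ω₀ = 1/√(0.05·4.7e-07) = 6523 rad/s.
Step 3 — f₀ = ω₀/(2π) = 1038 Hz.

f₀ = 1038 Hz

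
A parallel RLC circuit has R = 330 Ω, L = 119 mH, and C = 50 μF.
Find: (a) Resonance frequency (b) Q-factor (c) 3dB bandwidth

Step 1 — Resonance: ω₀ = 1/√(LC) = 1/√(0.119·5e-05) = 410 rad/s.
Step 2 — f₀ = ω₀/(2π) = 65.25 Hz.
Step 3 — Parallel Q: Q = R/(ω₀L) = 330/(410·0.119) = 6.764.
Step 4 — Bandwidth: Δω = ω₀/Q = 60.61 rad/s; BW = Δω/(2π) = 9.646 Hz.

(a) f₀ = 65.25 Hz  (b) Q = 6.764  (c) BW = 9.646 Hz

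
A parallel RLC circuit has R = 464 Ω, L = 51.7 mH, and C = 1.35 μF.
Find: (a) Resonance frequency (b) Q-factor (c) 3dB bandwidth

Step 1 — Resonance: ω₀ = 1/√(LC) = 1/√(0.0517·1.35e-06) = 3785 rad/s.
Step 2 — f₀ = ω₀/(2π) = 602.4 Hz.
Step 3 — Parallel Q: Q = R/(ω₀L) = 464/(3785·0.0517) = 2.371.
Step 4 — Bandwidth: Δω = ω₀/Q = 1596 rad/s; BW = Δω/(2π) = 254.1 Hz.

(a) f₀ = 602.4 Hz  (b) Q = 2.371  (c) BW = 254.1 Hz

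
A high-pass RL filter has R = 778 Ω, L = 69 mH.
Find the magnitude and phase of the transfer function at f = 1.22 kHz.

Step 1 — Angular frequency: ω = 2π·1220 = 7665 rad/s.
Step 2 — Transfer function: H(jω) = jωL/(R + jωL).
Step 3 — Numerator jωL = j·528.9; denominator R + jωL = 778 + j528.9.
Step 4 — H = 0.3161 + j0.4649.
Step 5 — Magnitude: |H| = 0.5622 (-5.0 dB); phase: φ = 55.8°.

|H| = 0.5622 (-5.0 dB), φ = 55.8°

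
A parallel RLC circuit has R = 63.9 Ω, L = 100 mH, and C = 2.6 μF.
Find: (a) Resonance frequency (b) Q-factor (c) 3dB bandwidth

Step 1 — Resonance: ω₀ = 1/√(LC) = 1/√(0.1·2.6e-06) = 1961 rad/s.
Step 2 — f₀ = ω₀/(2π) = 312.1 Hz.
Step 3 — Parallel Q: Q = R/(ω₀L) = 63.9/(1961·0.1) = 0.3258.
Step 4 — Bandwidth: Δω = ω₀/Q = 6019 rad/s; BW = Δω/(2π) = 958 Hz.

(a) f₀ = 312.1 Hz  (b) Q = 0.3258  (c) BW = 958 Hz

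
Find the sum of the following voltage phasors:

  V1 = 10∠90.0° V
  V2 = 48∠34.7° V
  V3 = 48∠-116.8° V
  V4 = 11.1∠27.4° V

Step 1 — Convert each phasor to rectangular form:
  V1 = 10·(cos(90.0°) + j·sin(90.0°)) = 0 + j10 V
  V2 = 48·(cos(34.7°) + j·sin(34.7°)) = 39.46 + j27.33 V
  V3 = 48·(cos(-116.8°) + j·sin(-116.8°)) = -21.64 - j42.84 V
  V4 = 11.1·(cos(27.4°) + j·sin(27.4°)) = 9.855 + j5.108 V
Step 2 — Sum components: V_total = 27.68 - j0.4105 V.
Step 3 — Convert to polar: |V_total| = 27.68 V, ∠V_total = -0.8°.

V_total = 27.68∠-0.8° V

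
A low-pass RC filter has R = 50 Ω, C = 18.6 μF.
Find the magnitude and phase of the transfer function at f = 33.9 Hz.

Step 1 — Angular frequency: ω = 2π·33.9 = 213 rad/s.
Step 2 — Transfer function: H(jω) = 1/(1 + jωRC).
Step 3 — Denominator: 1 + jωRC = 1 + j·213·50·1.86e-05 = 1 + j0.1981.
Step 4 — H = 0.9622 - j0.1906.
Step 5 — Magnitude: |H| = 0.9809 (-0.2 dB); phase: φ = -11.2°.

|H| = 0.9809 (-0.2 dB), φ = -11.2°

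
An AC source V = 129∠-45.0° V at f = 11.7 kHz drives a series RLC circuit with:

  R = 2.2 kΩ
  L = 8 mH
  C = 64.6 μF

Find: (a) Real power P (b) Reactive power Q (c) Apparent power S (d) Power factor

Step 1 — Angular frequency: ω = 2π·f = 2π·1.17e+04 = 7.351e+04 rad/s.
Step 2 — Component impedances:
  R: Z = R = 2200 Ω
  L: Z = jωL = j·7.351e+04·0.008 = 0 + j588.1 Ω
  C: Z = 1/(jωC) = -j/(ω·C) = 0 - j0.2106 Ω
Step 3 — Series combination: Z_total = R + L + C = 2200 + j587.9 Ω = 2277∠15.0° Ω.
Step 4 — Source phasor: V = 129∠-45.0° V = 91.22 - j91.22 V.
Step 5 — Current: I = V / Z = 0.02836 - j0.04904 A = 0.05665∠-60.0° A.
Step 6 — Complex power: S = V·I* = 7.06 + j1.887 VA.
Step 7 — Real power: P = Re(S) = 7.06 W.
Step 8 — Reactive power: Q = Im(S) = 1.887 VAR.
Step 9 — Apparent power: |S| = 7.308 VA.
Step 10 — Power factor: PF = P/|S| = 0.9661 (lagging).

(a) P = 7.06 W  (b) Q = 1.887 VAR  (c) S = 7.308 VA  (d) PF = 0.9661 (lagging)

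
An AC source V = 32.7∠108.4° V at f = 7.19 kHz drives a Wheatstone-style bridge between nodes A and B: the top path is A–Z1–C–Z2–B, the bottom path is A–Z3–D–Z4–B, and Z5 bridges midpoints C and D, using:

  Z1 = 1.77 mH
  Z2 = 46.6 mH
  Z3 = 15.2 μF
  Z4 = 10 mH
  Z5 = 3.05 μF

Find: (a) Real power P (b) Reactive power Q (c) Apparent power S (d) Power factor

Step 1 — Angular frequency: ω = 2π·f = 2π·7190 = 4.518e+04 rad/s.
Step 2 — Component impedances:
  Z1: Z = jωL = j·4.518e+04·0.00177 = 0 + j79.96 Ω
  Z2: Z = jωL = j·4.518e+04·0.0466 = 0 + j2105 Ω
  Z3: Z = 1/(jωC) = -j/(ω·C) = 0 - j1.456 Ω
  Z4: Z = jωL = j·4.518e+04·0.01 = 0 + j451.8 Ω
  Z5: Z = 1/(jωC) = -j/(ω·C) = 0 - j7.258 Ω
Step 3 — Bridge requires nodal analysis (the Z5 bridge couples midpoints C and D, so the two paths cannot be reduced to a simple series/parallel combination). Setting node B to ground and injecting 1 A at node A, the 3-node admittance system at A, C, D solves to V_A = Z_AB = 0 + j370.2 Ω = 370.2∠90.0° Ω.
Step 4 — Source phasor: V = 32.7∠108.4° V = -10.32 + j31.03 V.
Step 5 — Current: I = V / Z = 0.08382 + j0.02788 A = 0.08834∠18.4° A.
Step 6 — Complex power: S = V·I* = 0 + j2.889 VA.
Step 7 — Real power: P = Re(S) = 0 W.
Step 8 — Reactive power: Q = Im(S) = 2.889 VAR.
Step 9 — Apparent power: |S| = 2.889 VA.
Step 10 — Power factor: PF = P/|S| = 0 (lagging).

(a) P = 0 W  (b) Q = 2.889 VAR  (c) S = 2.889 VA  (d) PF = 0 (lagging)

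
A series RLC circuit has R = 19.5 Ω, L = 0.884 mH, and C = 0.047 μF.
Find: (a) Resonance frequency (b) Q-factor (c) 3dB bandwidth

Step 1 — Resonance: ω₀ = 1/√(LC) = 1/√(0.000884·4.7e-08) = 1.551e+05 rad/s.
Step 2 — f₀ = ω₀/(2π) = 2.469e+04 Hz.
Step 3 — Series Q: Q = ω₀L/R = 1.551e+05·0.000884/19.5 = 7.033.
Step 4 — Bandwidth: Δω = ω₀/Q = 2.206e+04 rad/s; BW = Δω/(2π) = 3511 Hz.

(a) f₀ = 2.469e+04 Hz  (b) Q = 7.033  (c) BW = 3511 Hz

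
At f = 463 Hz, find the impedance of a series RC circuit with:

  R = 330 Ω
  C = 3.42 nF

Step 1 — Angular frequency: ω = 2π·f = 2π·463 = 2909 rad/s.
Step 2 — Component impedances:
  R: Z = R = 330 Ω
  C: Z = 1/(jωC) = -j/(ω·C) = 0 - j1.005e+05 Ω
Step 3 — Series combination: Z_total = R + C = 330 - j1.005e+05 Ω = 1.005e+05∠-89.8° Ω.

Z = 330 - j1.005e+05 Ω = 1.005e+05∠-89.8° Ω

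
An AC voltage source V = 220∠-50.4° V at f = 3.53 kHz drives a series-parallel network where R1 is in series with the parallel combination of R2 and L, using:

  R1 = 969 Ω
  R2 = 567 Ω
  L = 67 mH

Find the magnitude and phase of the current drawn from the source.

Step 1 — Angular frequency: ω = 2π·f = 2π·3530 = 2.218e+04 rad/s.
Step 2 — Component impedances:
  R1: Z = R = 969 Ω
  R2: Z = R = 567 Ω
  L: Z = jωL = j·2.218e+04·0.067 = 0 + j1486 Ω
Step 3 — Parallel branch: R2 || L = 1/(1/R2 + 1/L) = 494.9 + j188.8 Ω.
Step 4 — Series with R1: Z_total = R1 + (R2 || L) = 1464 + j188.8 Ω = 1476∠7.4° Ω.
Step 5 — Source phasor: V = 220∠-50.4° V = 140.2 - j169.5 V.
Step 6 — Ohm's law: I = V / Z_total = (140.2 - j169.5) / (1464 + j188.8) = 0.07953 - j0.1261 A.
Step 7 — Convert to polar: |I| = 0.149 A, ∠I = -57.8°.

I = 0.149∠-57.8° A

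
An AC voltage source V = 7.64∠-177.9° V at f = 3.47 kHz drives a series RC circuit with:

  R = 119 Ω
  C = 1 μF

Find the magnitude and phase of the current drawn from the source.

Step 1 — Angular frequency: ω = 2π·f = 2π·3470 = 2.18e+04 rad/s.
Step 2 — Component impedances:
  R: Z = R = 119 Ω
  C: Z = 1/(jωC) = -j/(ω·C) = 0 - j45.87 Ω
Step 3 — Series combination: Z_total = R + C = 119 - j45.87 Ω = 127.5∠-21.1° Ω.
Step 4 — Source phasor: V = 7.64∠-177.9° V = -7.635 - j0.28 V.
Step 5 — Ohm's law: I = V / Z_total = (-7.635 - j0.28) / (119 - j45.87) = -0.05507 - j0.02358 A.
Step 6 — Convert to polar: |I| = 0.05991 A, ∠I = -156.8°.

I = 0.05991∠-156.8° A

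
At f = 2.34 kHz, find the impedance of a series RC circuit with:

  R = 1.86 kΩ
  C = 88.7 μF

Step 1 — Angular frequency: ω = 2π·f = 2π·2340 = 1.47e+04 rad/s.
Step 2 — Component impedances:
  R: Z = R = 1860 Ω
  C: Z = 1/(jωC) = -j/(ω·C) = 0 - j0.7668 Ω
Step 3 — Series combination: Z_total = R + C = 1860 - j0.7668 Ω = 1860∠-0.0° Ω.

Z = 1860 - j0.7668 Ω = 1860∠-0.0° Ω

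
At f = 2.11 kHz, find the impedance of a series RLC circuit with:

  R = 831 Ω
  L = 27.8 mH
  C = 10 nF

Step 1 — Angular frequency: ω = 2π·f = 2π·2110 = 1.326e+04 rad/s.
Step 2 — Component impedances:
  R: Z = R = 831 Ω
  L: Z = jωL = j·1.326e+04·0.0278 = 0 + j368.6 Ω
  C: Z = 1/(jωC) = -j/(ω·C) = 0 - j7543 Ω
Step 3 — Series combination: Z_total = R + L + C = 831 - j7174 Ω = 7222∠-83.4° Ω.

Z = 831 - j7174 Ω = 7222∠-83.4° Ω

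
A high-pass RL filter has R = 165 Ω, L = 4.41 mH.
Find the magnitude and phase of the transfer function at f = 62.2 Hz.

Step 1 — Angular frequency: ω = 2π·62.2 = 390.8 rad/s.
Step 2 — Transfer function: H(jω) = jωL/(R + jωL).
Step 3 — Numerator jωL = j·1.723; denominator R + jωL = 165 + j1.723.
Step 4 — H = 0.0001091 + j0.01044.
Step 5 — Magnitude: |H| = 0.01044 (-39.6 dB); phase: φ = 89.4°.

|H| = 0.01044 (-39.6 dB), φ = 89.4°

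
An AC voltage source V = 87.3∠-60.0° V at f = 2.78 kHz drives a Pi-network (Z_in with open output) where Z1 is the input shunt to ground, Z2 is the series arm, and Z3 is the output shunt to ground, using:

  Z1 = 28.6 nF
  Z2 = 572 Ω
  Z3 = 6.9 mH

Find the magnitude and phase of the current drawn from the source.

Step 1 — Angular frequency: ω = 2π·f = 2π·2780 = 1.747e+04 rad/s.
Step 2 — Component impedances:
  Z1: Z = 1/(jωC) = -j/(ω·C) = 0 - j2002 Ω
  Z2: Z = R = 572 Ω
  Z3: Z = jωL = j·1.747e+04·0.0069 = 0 + j120.5 Ω
Step 3 — With open output, the series arm Z2 and the output shunt Z3 appear in series to ground: Z2 + Z3 = 572 + j120.5 Ω.
Step 4 — Parallel with input shunt Z1: Z_in = Z1 || (Z2 + Z3) = 592.8 - j52.01 Ω = 595.1∠-5.0° Ω.
Step 5 — Source phasor: V = 87.3∠-60.0° V = 43.65 - j75.6 V.
Step 6 — Ohm's law: I = V / Z_total = (43.65 - j75.6) / (592.8 - j52.01) = 0.08417 - j0.1201 A.
Step 7 — Convert to polar: |I| = 0.1467 A, ∠I = -55.0°.

I = 0.1467∠-55.0° A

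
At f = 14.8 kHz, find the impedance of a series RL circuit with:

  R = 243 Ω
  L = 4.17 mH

Step 1 — Angular frequency: ω = 2π·f = 2π·1.48e+04 = 9.299e+04 rad/s.
Step 2 — Component impedances:
  R: Z = R = 243 Ω
  L: Z = jωL = j·9.299e+04·0.00417 = 0 + j387.8 Ω
Step 3 — Series combination: Z_total = R + L = 243 + j387.8 Ω = 457.6∠57.9° Ω.

Z = 243 + j387.8 Ω = 457.6∠57.9° Ω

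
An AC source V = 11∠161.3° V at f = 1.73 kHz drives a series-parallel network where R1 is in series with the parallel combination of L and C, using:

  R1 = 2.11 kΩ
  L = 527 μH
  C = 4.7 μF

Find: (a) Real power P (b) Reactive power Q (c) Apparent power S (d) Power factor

Step 1 — Angular frequency: ω = 2π·f = 2π·1730 = 1.087e+04 rad/s.
Step 2 — Component impedances:
  R1: Z = R = 2110 Ω
  L: Z = jωL = j·1.087e+04·0.000527 = 0 + j5.728 Ω
  C: Z = 1/(jωC) = -j/(ω·C) = 0 - j19.57 Ω
Step 3 — Parallel branch: L || C = 1/(1/L + 1/C) = 0 + j8.099 Ω.
Step 4 — Series with R1: Z_total = R1 + (L || C) = 2110 + j8.099 Ω = 2110∠0.2° Ω.
Step 5 — Source phasor: V = 11∠161.3° V = -10.42 + j3.527 V.
Step 6 — Current: I = V / Z = -0.004932 + j0.00169 A = 0.005213∠161.1° A.
Step 7 — Complex power: S = V·I* = 0.05735 + j0.0002201 VA.
Step 8 — Real power: P = Re(S) = 0.05735 W.
Step 9 — Reactive power: Q = Im(S) = 0.0002201 VAR.
Step 10 — Apparent power: |S| = 0.05735 VA.
Step 11 — Power factor: PF = P/|S| = 1 (lagging).

(a) P = 0.05735 W  (b) Q = 0.0002201 VAR  (c) S = 0.05735 VA  (d) PF = 1 (lagging)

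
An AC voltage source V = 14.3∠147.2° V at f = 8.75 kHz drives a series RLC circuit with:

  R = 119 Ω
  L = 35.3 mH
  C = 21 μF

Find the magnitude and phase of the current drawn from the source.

Step 1 — Angular frequency: ω = 2π·f = 2π·8750 = 5.498e+04 rad/s.
Step 2 — Component impedances:
  R: Z = R = 119 Ω
  L: Z = jωL = j·5.498e+04·0.0353 = 0 + j1941 Ω
  C: Z = 1/(jωC) = -j/(ω·C) = 0 - j0.8661 Ω
Step 3 — Series combination: Z_total = R + L + C = 119 + j1940 Ω = 1943∠86.5° Ω.
Step 4 — Source phasor: V = 14.3∠147.2° V = -12.02 + j7.746 V.
Step 5 — Ohm's law: I = V / Z_total = (-12.02 + j7.746) / (119 + j1940) = 0.0036 + j0.006417 A.
Step 6 — Convert to polar: |I| = 0.007358 A, ∠I = 60.7°.

I = 0.007358∠60.7° A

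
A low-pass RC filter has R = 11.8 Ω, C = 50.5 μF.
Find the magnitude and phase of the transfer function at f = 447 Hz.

Step 1 — Angular frequency: ω = 2π·447 = 2809 rad/s.
Step 2 — Transfer function: H(jω) = 1/(1 + jωRC).
Step 3 — Denominator: 1 + jωRC = 1 + j·2809·11.8·5.05e-05 = 1 + j1.674.
Step 4 — H = 0.2631 - j0.4403.
Step 5 — Magnitude: |H| = 0.5129 (-5.8 dB); phase: φ = -59.1°.

|H| = 0.5129 (-5.8 dB), φ = -59.1°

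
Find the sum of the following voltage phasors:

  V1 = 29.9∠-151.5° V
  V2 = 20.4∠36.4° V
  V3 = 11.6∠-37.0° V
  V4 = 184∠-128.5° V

Step 1 — Convert each phasor to rectangular form:
  V1 = 29.9·(cos(-151.5°) + j·sin(-151.5°)) = -26.28 - j14.27 V
  V2 = 20.4·(cos(36.4°) + j·sin(36.4°)) = 16.42 + j12.11 V
  V3 = 11.6·(cos(-37.0°) + j·sin(-37.0°)) = 9.264 - j6.981 V
  V4 = 184·(cos(-128.5°) + j·sin(-128.5°)) = -114.5 - j144 V
Step 2 — Sum components: V_total = -115.1 - j153.1 V.
Step 3 — Convert to polar: |V_total| = 191.6 V, ∠V_total = -126.9°.

V_total = 191.6∠-126.9° V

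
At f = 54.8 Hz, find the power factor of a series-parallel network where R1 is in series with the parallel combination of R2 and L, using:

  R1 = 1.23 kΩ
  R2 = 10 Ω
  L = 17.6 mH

Step 1 — Angular frequency: ω = 2π·f = 2π·54.8 = 344.3 rad/s.
Step 2 — Component impedances:
  R1: Z = R = 1230 Ω
  R2: Z = R = 10 Ω
  L: Z = jωL = j·344.3·0.0176 = 0 + j6.06 Ω
Step 3 — Parallel branch: R2 || L = 1/(1/R2 + 1/L) = 2.686 + j4.432 Ω.
Step 4 — Series with R1: Z_total = R1 + (R2 || L) = 1233 + j4.432 Ω = 1233∠0.2° Ω.
Step 5 — Power factor: PF = cos(φ) = Re(Z)/|Z| = 1233/1233 = 1.
Step 6 — Type: Im(Z) = 4.432 ⇒ lagging (phase φ = 0.2°).

PF = 1 (lagging, φ = 0.2°)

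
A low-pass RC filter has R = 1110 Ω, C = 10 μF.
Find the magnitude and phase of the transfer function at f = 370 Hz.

Step 1 — Angular frequency: ω = 2π·370 = 2325 rad/s.
Step 2 — Transfer function: H(jω) = 1/(1 + jωRC).
Step 3 — Denominator: 1 + jωRC = 1 + j·2325·1110·1e-05 = 1 + j25.81.
Step 4 — H = 0.001499 - j0.03869.
Step 5 — Magnitude: |H| = 0.03872 (-28.2 dB); phase: φ = -87.8°.

|H| = 0.03872 (-28.2 dB), φ = -87.8°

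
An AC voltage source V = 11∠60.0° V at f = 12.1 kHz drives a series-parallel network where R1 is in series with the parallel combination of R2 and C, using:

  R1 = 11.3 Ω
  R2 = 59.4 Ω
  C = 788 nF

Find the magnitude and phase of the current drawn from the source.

Step 1 — Angular frequency: ω = 2π·f = 2π·1.21e+04 = 7.603e+04 rad/s.
Step 2 — Component impedances:
  R1: Z = R = 11.3 Ω
  R2: Z = R = 59.4 Ω
  C: Z = 1/(jωC) = -j/(ω·C) = 0 - j16.69 Ω
Step 3 — Parallel branch: R2 || C = 1/(1/R2 + 1/C) = 4.347 - j15.47 Ω.
Step 4 — Series with R1: Z_total = R1 + (R2 || C) = 15.65 - j15.47 Ω = 22∠-44.7° Ω.
Step 5 — Source phasor: V = 11∠60.0° V = 5.5 + j9.526 V.
Step 6 — Ohm's law: I = V / Z_total = (5.5 + j9.526) / (15.65 - j15.47) = -0.1266 + j0.4836 A.
Step 7 — Convert to polar: |I| = 0.4999 A, ∠I = 104.7°.

I = 0.4999∠104.7° A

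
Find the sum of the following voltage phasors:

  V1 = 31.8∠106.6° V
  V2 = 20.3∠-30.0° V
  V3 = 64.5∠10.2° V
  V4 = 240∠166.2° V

Step 1 — Convert each phasor to rectangular form:
  V1 = 31.8·(cos(106.6°) + j·sin(106.6°)) = -9.085 + j30.47 V
  V2 = 20.3·(cos(-30.0°) + j·sin(-30.0°)) = 17.58 - j10.15 V
  V3 = 64.5·(cos(10.2°) + j·sin(10.2°)) = 63.48 + j11.42 V
  V4 = 240·(cos(166.2°) + j·sin(166.2°)) = -233.1 + j57.25 V
Step 2 — Sum components: V_total = -161.1 + j88.99 V.
Step 3 — Convert to polar: |V_total| = 184 V, ∠V_total = 151.1°.

V_total = 184∠151.1° V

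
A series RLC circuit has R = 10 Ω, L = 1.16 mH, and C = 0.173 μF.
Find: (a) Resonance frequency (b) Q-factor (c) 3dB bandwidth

Step 1 — Resonance: ω₀ = 1/√(LC) = 1/√(0.00116·1.73e-07) = 7.059e+04 rad/s.
Step 2 — f₀ = ω₀/(2π) = 1.123e+04 Hz.
Step 3 — Series Q: Q = ω₀L/R = 7.059e+04·0.00116/10 = 8.189.
Step 4 — Bandwidth: Δω = ω₀/Q = 8621 rad/s; BW = Δω/(2π) = 1372 Hz.

(a) f₀ = 1.123e+04 Hz  (b) Q = 8.189  (c) BW = 1372 Hz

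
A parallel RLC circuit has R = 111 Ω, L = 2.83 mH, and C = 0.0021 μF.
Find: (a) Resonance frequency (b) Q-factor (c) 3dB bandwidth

Step 1 — Resonance: ω₀ = 1/√(LC) = 1/√(0.00283·2.1e-09) = 4.102e+05 rad/s.
Step 2 — f₀ = ω₀/(2π) = 6.529e+04 Hz.
Step 3 — Parallel Q: Q = R/(ω₀L) = 111/(4.102e+05·0.00283) = 0.09562.
Step 4 — Bandwidth: Δω = ω₀/Q = 4.29e+06 rad/s; BW = Δω/(2π) = 6.828e+05 Hz.

(a) f₀ = 6.529e+04 Hz  (b) Q = 0.09562  (c) BW = 6.828e+05 Hz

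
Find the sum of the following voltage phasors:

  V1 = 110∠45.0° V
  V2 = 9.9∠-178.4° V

Step 1 — Convert each phasor to rectangular form:
  V1 = 110·(cos(45.0°) + j·sin(45.0°)) = 77.78 + j77.78 V
  V2 = 9.9·(cos(-178.4°) + j·sin(-178.4°)) = -9.896 - j0.2764 V
Step 2 — Sum components: V_total = 67.89 + j77.51 V.
Step 3 — Convert to polar: |V_total| = 103 V, ∠V_total = 48.8°.

V_total = 103∠48.8° V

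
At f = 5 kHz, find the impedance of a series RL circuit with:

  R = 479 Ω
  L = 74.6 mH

Step 1 — Angular frequency: ω = 2π·f = 2π·5000 = 3.142e+04 rad/s.
Step 2 — Component impedances:
  R: Z = R = 479 Ω
  L: Z = jωL = j·3.142e+04·0.0746 = 0 + j2344 Ω
Step 3 — Series combination: Z_total = R + L = 479 + j2344 Ω = 2392∠78.4° Ω.

Z = 479 + j2344 Ω = 2392∠78.4° Ω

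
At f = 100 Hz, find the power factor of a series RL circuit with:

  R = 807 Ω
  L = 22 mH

Step 1 — Angular frequency: ω = 2π·f = 2π·100 = 628.3 rad/s.
Step 2 — Component impedances:
  R: Z = R = 807 Ω
  L: Z = jωL = j·628.3·0.022 = 0 + j13.82 Ω
Step 3 — Series combination: Z_total = R + L = 807 + j13.82 Ω = 807.1∠1.0° Ω.
Step 4 — Power factor: PF = cos(φ) = Re(Z)/|Z| = 807/807.1 = 0.9999.
Step 5 — Type: Im(Z) = 13.82 ⇒ lagging (phase φ = 1.0°).

PF = 0.9999 (lagging, φ = 1.0°)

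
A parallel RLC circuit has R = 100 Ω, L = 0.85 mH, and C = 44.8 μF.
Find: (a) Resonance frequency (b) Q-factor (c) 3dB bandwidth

Step 1 — Resonance: ω₀ = 1/√(LC) = 1/√(0.00085·4.48e-05) = 5125 rad/s.
Step 2 — f₀ = ω₀/(2π) = 815.6 Hz.
Step 3 — Parallel Q: Q = R/(ω₀L) = 100/(5125·0.00085) = 22.96.
Step 4 — Bandwidth: Δω = ω₀/Q = 223.2 rad/s; BW = Δω/(2π) = 35.53 Hz.

(a) f₀ = 815.6 Hz  (b) Q = 22.96  (c) BW = 35.53 Hz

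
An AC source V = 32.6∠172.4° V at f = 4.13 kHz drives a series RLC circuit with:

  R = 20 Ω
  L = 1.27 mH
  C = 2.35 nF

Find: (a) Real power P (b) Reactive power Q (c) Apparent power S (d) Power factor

Step 1 — Angular frequency: ω = 2π·f = 2π·4130 = 2.595e+04 rad/s.
Step 2 — Component impedances:
  R: Z = R = 20 Ω
  L: Z = jωL = j·2.595e+04·0.00127 = 0 + j32.96 Ω
  C: Z = 1/(jωC) = -j/(ω·C) = 0 - j1.64e+04 Ω
Step 3 — Series combination: Z_total = R + L + C = 20 - j1.637e+04 Ω = 1.637e+04∠-89.9° Ω.
Step 4 — Source phasor: V = 32.6∠172.4° V = -32.31 + j4.312 V.
Step 5 — Current: I = V / Z = -0.0002659 - j0.001974 A = 0.001992∠-97.7° A.
Step 6 — Complex power: S = V·I* = 7.936e-05 - j0.06494 VA.
Step 7 — Real power: P = Re(S) = 7.936e-05 W.
Step 8 — Reactive power: Q = Im(S) = -0.06494 VAR.
Step 9 — Apparent power: |S| = 0.06494 VA.
Step 10 — Power factor: PF = P/|S| = 0.001222 (leading).

(a) P = 7.936e-05 W  (b) Q = -0.06494 VAR  (c) S = 0.06494 VA  (d) PF = 0.001222 (leading)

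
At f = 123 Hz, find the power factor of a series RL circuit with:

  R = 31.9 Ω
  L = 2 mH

Step 1 — Angular frequency: ω = 2π·f = 2π·123 = 772.8 rad/s.
Step 2 — Component impedances:
  R: Z = R = 31.9 Ω
  L: Z = jωL = j·772.8·0.002 = 0 + j1.546 Ω
Step 3 — Series combination: Z_total = R + L = 31.9 + j1.546 Ω = 31.94∠2.8° Ω.
Step 4 — Power factor: PF = cos(φ) = Re(Z)/|Z| = 31.9/31.937 = 0.9988.
Step 5 — Type: Im(Z) = 1.546 ⇒ lagging (phase φ = 2.8°).

PF = 0.9988 (lagging, φ = 2.8°)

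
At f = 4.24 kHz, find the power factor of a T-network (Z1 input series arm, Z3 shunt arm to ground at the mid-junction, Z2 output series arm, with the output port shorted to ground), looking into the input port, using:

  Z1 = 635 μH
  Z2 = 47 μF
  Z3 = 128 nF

Step 1 — Angular frequency: ω = 2π·f = 2π·4240 = 2.664e+04 rad/s.
Step 2 — Component impedances:
  Z1: Z = jωL = j·2.664e+04·0.000635 = 0 + j16.92 Ω
  Z2: Z = 1/(jωC) = -j/(ω·C) = 0 - j0.7986 Ω
  Z3: Z = 1/(jωC) = -j/(ω·C) = 0 - j293.3 Ω
Step 3 — With the output port shorted to ground, the output series arm Z2 runs from the junction to ground; the shunt arm Z3 also runs from the junction to ground. They appear in parallel: Z3 || Z2 = 0 - j0.7965 Ω.
Step 4 — Series with input arm Z1: Z_in = Z1 + (Z3 || Z2) = 0 + j16.12 Ω = 16.12∠90.0° Ω.
Step 5 — Power factor: PF = cos(φ) = Re(Z)/|Z| = 0/16.12 = 0.
Step 6 — Type: Im(Z) = 16.12 ⇒ lagging (phase φ = 90.0°).

PF = 0 (lagging, φ = 90.0°)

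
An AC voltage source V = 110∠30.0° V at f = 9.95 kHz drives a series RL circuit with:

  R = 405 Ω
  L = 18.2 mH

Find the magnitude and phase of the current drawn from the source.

Step 1 — Angular frequency: ω = 2π·f = 2π·9950 = 6.252e+04 rad/s.
Step 2 — Component impedances:
  R: Z = R = 405 Ω
  L: Z = jωL = j·6.252e+04·0.0182 = 0 + j1138 Ω
Step 3 — Series combination: Z_total = R + L = 405 + j1138 Ω = 1208∠70.4° Ω.
Step 4 — Source phasor: V = 110∠30.0° V = 95.26 + j55 V.
Step 5 — Ohm's law: I = V / Z_total = (95.26 + j55) / (405 + j1138) = 0.06935 - j0.05904 A.
Step 6 — Convert to polar: |I| = 0.09108 A, ∠I = -40.4°.

I = 0.09108∠-40.4° A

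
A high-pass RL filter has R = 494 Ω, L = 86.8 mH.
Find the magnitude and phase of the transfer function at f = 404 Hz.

Step 1 — Angular frequency: ω = 2π·404 = 2538 rad/s.
Step 2 — Transfer function: H(jω) = jωL/(R + jωL).
Step 3 — Numerator jωL = j·220.3; denominator R + jωL = 494 + j220.3.
Step 4 — H = 0.1659 + j0.372.
Step 5 — Magnitude: |H| = 0.4073 (-7.8 dB); phase: φ = 66.0°.

|H| = 0.4073 (-7.8 dB), φ = 66.0°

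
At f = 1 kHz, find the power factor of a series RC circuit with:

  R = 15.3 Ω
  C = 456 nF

Step 1 — Angular frequency: ω = 2π·f = 2π·1000 = 6283 rad/s.
Step 2 — Component impedances:
  R: Z = R = 15.3 Ω
  C: Z = 1/(jωC) = -j/(ω·C) = 0 - j349 Ω
Step 3 — Series combination: Z_total = R + C = 15.3 - j349 Ω = 349.4∠-87.5° Ω.
Step 4 — Power factor: PF = cos(φ) = Re(Z)/|Z| = 15.3/349.4 = 0.04379.
Step 5 — Type: Im(Z) = -349 ⇒ leading (phase φ = -87.5°).

PF = 0.04379 (leading, φ = -87.5°)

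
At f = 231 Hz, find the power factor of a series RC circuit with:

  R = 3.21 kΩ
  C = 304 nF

Step 1 — Angular frequency: ω = 2π·f = 2π·231 = 1451 rad/s.
Step 2 — Component impedances:
  R: Z = R = 3210 Ω
  C: Z = 1/(jωC) = -j/(ω·C) = 0 - j2266 Ω
Step 3 — Series combination: Z_total = R + C = 3210 - j2266 Ω = 3929∠-35.2° Ω.
Step 4 — Power factor: PF = cos(φ) = Re(Z)/|Z| = 3210/3929.5 = 0.8169.
Step 5 — Type: Im(Z) = -2266 ⇒ leading (phase φ = -35.2°).

PF = 0.8169 (leading, φ = -35.2°)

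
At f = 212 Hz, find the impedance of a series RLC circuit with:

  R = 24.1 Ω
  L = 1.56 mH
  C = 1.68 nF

Step 1 — Angular frequency: ω = 2π·f = 2π·212 = 1332 rad/s.
Step 2 — Component impedances:
  R: Z = R = 24.1 Ω
  L: Z = jωL = j·1332·0.00156 = 0 + j2.078 Ω
  C: Z = 1/(jωC) = -j/(ω·C) = 0 - j4.469e+05 Ω
Step 3 — Series combination: Z_total = R + L + C = 24.1 - j4.469e+05 Ω = 4.469e+05∠-90.0° Ω.

Z = 24.1 - j4.469e+05 Ω = 4.469e+05∠-90.0° Ω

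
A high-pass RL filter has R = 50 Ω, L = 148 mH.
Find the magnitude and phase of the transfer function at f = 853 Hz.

Step 1 — Angular frequency: ω = 2π·853 = 5360 rad/s.
Step 2 — Transfer function: H(jω) = jωL/(R + jωL).
Step 3 — Numerator jωL = j·793.2; denominator R + jωL = 50 + j793.2.
Step 4 — H = 0.996 + j0.06279.
Step 5 — Magnitude: |H| = 0.998 (-0.0 dB); phase: φ = 3.6°.

|H| = 0.998 (-0.0 dB), φ = 3.6°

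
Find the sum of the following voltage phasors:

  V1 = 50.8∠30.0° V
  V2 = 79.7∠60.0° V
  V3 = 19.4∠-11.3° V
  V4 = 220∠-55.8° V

Step 1 — Convert each phasor to rectangular form:
  V1 = 50.8·(cos(30.0°) + j·sin(30.0°)) = 43.99 + j25.4 V
  V2 = 79.7·(cos(60.0°) + j·sin(60.0°)) = 39.85 + j69.02 V
  V3 = 19.4·(cos(-11.3°) + j·sin(-11.3°)) = 19.02 - j3.801 V
  V4 = 220·(cos(-55.8°) + j·sin(-55.8°)) = 123.7 - j182 V
Step 2 — Sum components: V_total = 226.5 - j91.34 V.
Step 3 — Convert to polar: |V_total| = 244.2 V, ∠V_total = -22.0°.

V_total = 244.2∠-22.0° V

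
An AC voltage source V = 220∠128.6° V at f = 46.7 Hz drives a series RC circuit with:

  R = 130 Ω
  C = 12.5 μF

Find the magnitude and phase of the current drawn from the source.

Step 1 — Angular frequency: ω = 2π·f = 2π·46.7 = 293.4 rad/s.
Step 2 — Component impedances:
  R: Z = R = 130 Ω
  C: Z = 1/(jωC) = -j/(ω·C) = 0 - j272.6 Ω
Step 3 — Series combination: Z_total = R + C = 130 - j272.6 Ω = 302∠-64.5° Ω.
Step 4 — Source phasor: V = 220∠128.6° V = -137.3 + j171.9 V.
Step 5 — Ohm's law: I = V / Z_total = (-137.3 + j171.9) / (130 - j272.6) = -0.7094 - j0.1652 A.
Step 6 — Convert to polar: |I| = 0.7284 A, ∠I = -166.9°.

I = 0.7284∠-166.9° A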